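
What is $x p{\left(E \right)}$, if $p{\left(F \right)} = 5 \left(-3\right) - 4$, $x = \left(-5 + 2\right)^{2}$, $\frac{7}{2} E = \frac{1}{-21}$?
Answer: $-171$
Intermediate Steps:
$E = - \frac{2}{147}$ ($E = \frac{2}{7 \left(-21\right)} = \frac{2}{7} \left(- \frac{1}{21}\right) = - \frac{2}{147} \approx -0.013605$)
$x = 9$ ($x = \left(-3\right)^{2} = 9$)
$p{\left(F \right)} = -19$ ($p{\left(F \right)} = -15 - 4 = -19$)
$x p{\left(E \right)} = 9 \left(-19\right) = -171$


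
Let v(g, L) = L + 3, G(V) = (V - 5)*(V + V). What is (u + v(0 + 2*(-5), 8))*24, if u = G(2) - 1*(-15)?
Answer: 336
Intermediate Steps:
G(V) = 2*V*(-5 + V) (G(V) = (-5 + V)*(2*V) = 2*V*(-5 + V))
v(g, L) = 3 + L
u = 3 (u = 2*2*(-5 + 2) - 1*(-15) = 2*2*(-3) + 15 = -12 + 15 = 3)
(u + v(0 + 2*(-5), 8))*24 = (3 + (3 + 8))*24 = (3 + 11)*24 = 14*24 = 336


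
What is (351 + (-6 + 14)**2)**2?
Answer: 172225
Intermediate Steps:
(351 + (-6 + 14)**2)**2 = (351 + 8**2)**2 = (351 + 64)**2 = 415**2 = 172225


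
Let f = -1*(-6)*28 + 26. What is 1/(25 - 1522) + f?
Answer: 290417/1497 ≈ 194.00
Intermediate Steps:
f = 194 (f = 6*28 + 26 = 168 + 26 = 194)
1/(25 - 1522) + f = 1/(25 - 1522) + 194 = 1/(-1497) + 194 = -1/1497 + 194 = 290417/1497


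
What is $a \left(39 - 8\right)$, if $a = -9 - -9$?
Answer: $0$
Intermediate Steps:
$a = 0$ ($a = -9 + 9 = 0$)
$a \left(39 - 8\right) = 0 \left(39 - 8\right) = 0 \cdot 31 = 0$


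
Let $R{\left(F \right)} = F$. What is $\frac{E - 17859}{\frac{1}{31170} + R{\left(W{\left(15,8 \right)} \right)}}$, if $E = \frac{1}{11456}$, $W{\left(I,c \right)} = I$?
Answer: $- \frac{455511039465}{382590304} \approx -1190.6$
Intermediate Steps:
$E = \frac{1}{11456} \approx 8.7291 \cdot 10^{-5}$
$\frac{E - 17859}{\frac{1}{31170} + R{\left(W{\left(15,8 \right)} \right)}} = \frac{\frac{1}{11456} - 17859}{\frac{1}{31170} + 15} = - \frac{204592703}{11456 \left(\frac{1}{31170} + 15\right)} = - \frac{204592703}{11456 \cdot \frac{467551}{31170}} = \left(- \frac{204592703}{11456}\right) \frac{31170}{467551} = - \frac{455511039465}{382590304}$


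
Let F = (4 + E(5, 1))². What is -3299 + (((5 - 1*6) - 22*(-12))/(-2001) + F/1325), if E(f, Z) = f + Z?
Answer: -349874782/106053 ≈ -3299.1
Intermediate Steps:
E(f, Z) = Z + f
F = 100 (F = (4 + (1 + 5))² = (4 + 6)² = 10² = 100)
-3299 + (((5 - 1*6) - 22*(-12))/(-2001) + F/1325) = -3299 + (((5 - 1*6) - 22*(-12))/(-2001) + 100/1325) = -3299 + (((5 - 6) + 264)*(-1/2001) + 100*(1/1325)) = -3299 + ((-1 + 264)*(-1/2001) + 4/53) = -3299 + (263*(-1/2001) + 4/53) = -3299 + (-263/2001 + 4/53) = -3299 - 5935/106053 = -349874782/106053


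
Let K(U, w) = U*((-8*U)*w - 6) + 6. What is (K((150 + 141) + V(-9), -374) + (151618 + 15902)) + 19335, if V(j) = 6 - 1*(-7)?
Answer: 276693709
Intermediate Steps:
V(j) = 13 (V(j) = 6 + 7 = 13)
K(U, w) = 6 + U*(-6 - 8*U*w) (K(U, w) = U*(-8*U*w - 6) + 6 = U*(-6 - 8*U*w) + 6 = 6 + U*(-6 - 8*U*w))
(K((150 + 141) + V(-9), -374) + (151618 + 15902)) + 19335 = ((6 - 6*((150 + 141) + 13) - 8*(-374)*((150 + 141) + 13)²) + (151618 + 15902)) + 19335 = ((6 - 6*(291 + 13) - 8*(-374)*(291 + 13)²) + 167520) + 19335 = ((6 - 6*304 - 8*(-374)*304²) + 167520) + 19335 = ((6 - 1824 - 8*(-374)*92416) + 167520) + 19335 = ((6 - 1824 + 276508672) + 167520) + 19335 = (276506854 + 167520) + 19335 = 276674374 + 19335 = 276693709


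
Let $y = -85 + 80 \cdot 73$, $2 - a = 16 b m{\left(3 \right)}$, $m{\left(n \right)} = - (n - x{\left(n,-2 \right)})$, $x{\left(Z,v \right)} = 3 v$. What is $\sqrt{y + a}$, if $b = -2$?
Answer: $\sqrt{5469} \approx 73.953$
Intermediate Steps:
$m{\left(n \right)} = -6 - n$ ($m{\left(n \right)} = - (n - 3 \left(-2\right)) = - (n - -6) = - (n + 6) = - (6 + n) = -6 - n$)
$a = -286$ ($a = 2 - 16 \left(-2\right) \left(-6 - 3\right) = 2 - - 32 \left(-6 - 3\right) = 2 - \left(-32\right) \left(-9\right) = 2 - 288 = -286$)
$y = 5755$ ($y = -85 + 5840 = 5755$)
$\sqrt{y + a} = \sqrt{5755 - 286} = \sqrt{5469}$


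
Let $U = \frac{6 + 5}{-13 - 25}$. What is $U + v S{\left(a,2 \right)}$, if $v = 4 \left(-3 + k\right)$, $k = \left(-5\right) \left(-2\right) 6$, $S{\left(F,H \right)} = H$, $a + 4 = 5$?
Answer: $\frac{17317}{38} \approx 455.71$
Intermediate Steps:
$a = 1$ ($a = -4 + 5 = 1$)
$k = 60$ ($k = 10 \cdot 6 = 60$)
$U = - \frac{11}{38}$ ($U = \frac{11}{-38} = 11 \left(- \frac{1}{38}\right) = - \frac{11}{38} \approx -0.28947$)
$v = 228$ ($v = 4 \left(-3 + 60\right) = 4 \cdot 57 = 228$)
$U + v S{\left(a,2 \right)} = - \frac{11}{38} + 228 \cdot 2 = - \frac{11}{38} + 456 = \frac{17317}{38}$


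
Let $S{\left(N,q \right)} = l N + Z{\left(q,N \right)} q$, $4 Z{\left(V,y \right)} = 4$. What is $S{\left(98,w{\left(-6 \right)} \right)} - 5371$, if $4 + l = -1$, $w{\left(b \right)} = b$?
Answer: $-5867$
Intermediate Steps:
$Z{\left(V,y \right)} = 1$ ($Z{\left(V,y \right)} = \frac{1}{4} \cdot 4 = 1$)
$l = -5$ ($l = -4 - 1 = -5$)
$S{\left(N,q \right)} = q - 5 N$ ($S{\left(N,q \right)} = - 5 N + 1 q = - 5 N + q = q - 5 N$)
$S{\left(98,w{\left(-6 \right)} \right)} - 5371 = \left(-6 - 490\right) - 5371 = -496 - 5371 = -5867$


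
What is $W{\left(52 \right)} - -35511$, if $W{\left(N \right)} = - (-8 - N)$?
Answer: $35571$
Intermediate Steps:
$W{\left(N \right)} = 8 + N$
$W{\left(52 \right)} - -35511 = \left(8 + 52\right) - -35511 = 60 + 35511 = 35571$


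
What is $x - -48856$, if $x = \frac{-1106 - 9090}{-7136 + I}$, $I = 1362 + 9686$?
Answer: $\frac{47778619}{978} \approx 48853.0$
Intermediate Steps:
$I = 11048$
$x = - \frac{2549}{978}$ ($x = \frac{-1106 - 9090}{-7136 + 11048} = - \frac{10196}{3912} = \left(-10196\right) \frac{1}{3912} = - \frac{2549}{978} \approx -2.6063$)
$x - -48856 = - \frac{2549}{978} - -48856 = - \frac{2549}{978} + 48856 = \frac{47778619}{978}$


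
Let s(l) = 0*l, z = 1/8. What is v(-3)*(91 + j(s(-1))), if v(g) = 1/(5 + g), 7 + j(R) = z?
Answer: 673/16 ≈ 42.063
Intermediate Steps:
z = ⅛ ≈ 0.12500
s(l) = 0
j(R) = -55/8 (j(R) = -7 + ⅛ = -55/8)
v(-3)*(91 + j(s(-1))) = (91 - 55/8)/(5 - 3) = (673/8)/2 = (½)*(673/8) = 673/16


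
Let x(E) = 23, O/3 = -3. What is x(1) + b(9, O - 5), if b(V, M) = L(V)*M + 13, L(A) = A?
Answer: -90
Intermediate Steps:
O = -9 (O = 3*(-3) = -9)
b(V, M) = 13 + M*V (b(V, M) = V*M + 13 = M*V + 13 = 13 + M*V)
x(1) + b(9, O - 5) = 23 + (13 + (-9 - 5)*9) = 23 + (13 - 14*9) = 23 + (13 - 126) = 23 - 113 = -90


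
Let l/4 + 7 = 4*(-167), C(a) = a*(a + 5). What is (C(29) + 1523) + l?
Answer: -191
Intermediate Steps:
C(a) = a*(5 + a)
l = -2700 (l = -28 + 4*(4*(-167)) = -28 + 4*(-668) = -28 - 2672 = -2700)
(C(29) + 1523) + l = (29*(5 + 29) + 1523) - 2700 = (29*34 + 1523) - 2700 = (986 + 1523) - 2700 = 2509 - 2700 = -191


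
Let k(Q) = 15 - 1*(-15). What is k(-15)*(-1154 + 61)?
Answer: -32790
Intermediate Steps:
k(Q) = 30 (k(Q) = 15 + 15 = 30)
k(-15)*(-1154 + 61) = 30*(-1154 + 61) = 30*(-1093) = -32790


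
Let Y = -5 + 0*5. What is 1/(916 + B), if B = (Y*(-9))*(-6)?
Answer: 1/646 ≈ 0.0015480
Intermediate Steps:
Y = -5 (Y = -5 + 0 = -5)
B = -270 (B = -5*(-9)*(-6) = 45*(-6) = -270)
1/(916 + B) = 1/(916 - 270) = 1/646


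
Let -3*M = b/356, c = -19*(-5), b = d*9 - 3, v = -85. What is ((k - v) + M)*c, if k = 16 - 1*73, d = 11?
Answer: 235980/89 ≈ 2651.5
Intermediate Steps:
k = -57 (k = 16 - 73 = -57)
b = 96 (b = 11*9 - 3 = 99 - 3 = 96)
c = 95
M = -8/89 (M = -32/356 = -⅓*24/89 = -8/89 ≈ -0.089888)
((k - v) + M)*c = ((-57 - 1*(-85)) - 8/89)*95 = ((-57 + 85) - 8/89)*95 = (28 - 8/89)*95 = (2484/89)*95 = 235980/89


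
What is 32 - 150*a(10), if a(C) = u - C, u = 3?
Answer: 1082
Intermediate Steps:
a(C) = 3 - C
32 - 150*a(10) = 32 - 150*(3 - 1*10) = 32 - 150*(3 - 10) = 32 - 150*(-7) = 32 + 1050 = 1082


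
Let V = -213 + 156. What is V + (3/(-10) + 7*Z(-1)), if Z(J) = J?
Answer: -643/10 ≈ -64.300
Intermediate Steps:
V = -57
V + (3/(-10) + 7*Z(-1)) = -57 + (3/(-10) + 7*(-1)) = -57 + (3*(-1/10) - 7) = -57 + (-3/10 - 7) = -57 - 73/10 = -643/10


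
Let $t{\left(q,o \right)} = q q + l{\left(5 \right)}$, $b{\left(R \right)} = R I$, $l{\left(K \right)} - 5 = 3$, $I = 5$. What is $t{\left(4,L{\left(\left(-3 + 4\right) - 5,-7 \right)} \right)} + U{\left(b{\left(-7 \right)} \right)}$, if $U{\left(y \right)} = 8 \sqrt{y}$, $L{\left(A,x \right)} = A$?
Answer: $24 + 8 i \sqrt{35} \approx 24.0 + 47.329 i$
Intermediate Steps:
$l{\left(K \right)} = 8$ ($l{\left(K \right)} = 5 + 3 = 8$)
$b{\left(R \right)} = 5 R$ ($b{\left(R \right)} = R 5 = 5 R$)
$t{\left(q,o \right)} = 8 + q^{2}$ ($t{\left(q,o \right)} = q q + 8 = q^{2} + 8 = 8 + q^{2}$)
$t{\left(4,L{\left(\left(-3 + 4\right) - 5,-7 \right)} \right)} + U{\left(b{\left(-7 \right)} \right)} = \left(8 + 4^{2}\right) + 8 \sqrt{5 \left(-7\right)} = \left(8 + 16\right) + 8 \sqrt{-35} = 24 + 8 i \sqrt{35}$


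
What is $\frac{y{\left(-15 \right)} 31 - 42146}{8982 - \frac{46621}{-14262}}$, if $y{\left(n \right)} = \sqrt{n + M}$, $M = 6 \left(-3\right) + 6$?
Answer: $- \frac{601086252}{128147905} + \frac{1326366 i \sqrt{3}}{128147905} \approx -4.6906 + 0.017927 i$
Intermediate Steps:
$M = -12$ ($M = -18 + 6 = -12$)
$y{\left(n \right)} = \sqrt{-12 + n}$ ($y{\left(n \right)} = \sqrt{n - 12} = \sqrt{-12 + n}$)
$\frac{y{\left(-15 \right)} 31 - 42146}{8982 - \frac{46621}{-14262}} = \frac{\sqrt{-12 - 15} \cdot 31 - 42146}{8982 - \frac{46621}{-14262}} = \frac{\sqrt{-27} \cdot 31 - 42146}{8982 - - \frac{46621}{14262}} = \frac{3 i \sqrt{3} \cdot 31 - 42146}{8982 + \frac{46621}{14262}} = \frac{93 i \sqrt{3} - 42146}{\frac{128147905}{14262}} = \left(-42146 + 93 i \sqrt{3}\right) \frac{14262}{128147905} = - \frac{601086252}{128147905} + \frac{1326366 i \sqrt{3}}{128147905}$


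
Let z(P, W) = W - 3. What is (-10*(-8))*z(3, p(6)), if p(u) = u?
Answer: 240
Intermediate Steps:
z(P, W) = -3 + W
(-10*(-8))*z(3, p(6)) = (-10*(-8))*(-3 + 6) = 80*3 = 240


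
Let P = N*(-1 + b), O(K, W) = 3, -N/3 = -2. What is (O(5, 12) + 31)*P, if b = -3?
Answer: -816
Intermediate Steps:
N = 6 (N = -3*(-2) = 6)
P = -24 (P = 6*(-1 - 3) = 6*(-4) = -24)
(O(5, 12) + 31)*P = (3 + 31)*(-24) = 34*(-24) = -816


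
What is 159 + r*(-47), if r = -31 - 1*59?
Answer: 4389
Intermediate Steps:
r = -90 (r = -31 - 59 = -90)
159 + r*(-47) = 159 - 90*(-47) = 159 + 4230 = 4389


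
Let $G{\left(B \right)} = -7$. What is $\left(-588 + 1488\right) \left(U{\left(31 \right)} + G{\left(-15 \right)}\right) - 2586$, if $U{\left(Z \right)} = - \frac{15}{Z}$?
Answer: $- \frac{288966}{31} \approx -9321.5$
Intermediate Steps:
$\left(-588 + 1488\right) \left(U{\left(31 \right)} + G{\left(-15 \right)}\right) - 2586 = \left(-588 + 1488\right) \left(- \frac{15}{31} - 7\right) - 2586 = 900 \left(\left(-15\right) \frac{1}{31} - 7\right) - 2586 = 900 \left(- \frac{15}{31} - 7\right) - 2586 = 900 \left(- \frac{232}{31}\right) - 2586 = - \frac{208800}{31} - 2586 = - \frac{288966}{31}$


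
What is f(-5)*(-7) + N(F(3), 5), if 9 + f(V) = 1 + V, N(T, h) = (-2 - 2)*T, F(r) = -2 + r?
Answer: 87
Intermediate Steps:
N(T, h) = -4*T
f(V) = -8 + V (f(V) = -9 + (1 + V) = -8 + V)
f(-5)*(-7) + N(F(3), 5) = (-8 - 5)*(-7) - 4*(-2 + 3) = -13*(-7) - 4*1 = 91 - 4 = 87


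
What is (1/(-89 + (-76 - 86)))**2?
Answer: 1/63001 ≈ 1.5873e-5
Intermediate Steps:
(1/(-89 + (-76 - 86)))**2 = (1/(-89 - 162))**2 = (1/(-251))**2 = (-1/251)**2 = 1/63001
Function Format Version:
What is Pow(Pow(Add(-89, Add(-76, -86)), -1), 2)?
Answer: Rational(1, 63001) ≈ 1.5873e-5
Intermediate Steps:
Pow(Pow(Add(-89, Add(-76, -86)), -1), 2) = Pow(Pow(Add(-89, -162), -1), 2) = Pow(Pow(-251, -1), 2) = Pow(Rational(-1, 251), 2) = Rational(1, 63001)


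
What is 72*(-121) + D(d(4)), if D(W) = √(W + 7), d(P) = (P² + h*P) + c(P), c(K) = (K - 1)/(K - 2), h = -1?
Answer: -8712 + √82/2 ≈ -8707.5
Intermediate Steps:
c(K) = (-1 + K)/(-2 + K)
d(P) = P² - P + (-1 + P)/(-2 + P) (d(P) = (P² - P) + (-1 + P)/(-2 + P) = P² - P + (-1 + P)/(-2 + P))
D(W) = √(7 + W)
72*(-121) + D(d(4)) = 72*(-121) + √(7 + (-1 + 4 + 4*(-1 + 4)*(-2 + 4))/(-2 + 4)) = -8712 + √(7 + (-1 + 4 + 4*3*2)/2) = -8712 + √(7 + (-1 + 4 + 24)/2) = -8712 + √(7 + (½)*27) = -8712 + √(7 + 27/2) = -8712 + √(41/2) = -8712 + √82/2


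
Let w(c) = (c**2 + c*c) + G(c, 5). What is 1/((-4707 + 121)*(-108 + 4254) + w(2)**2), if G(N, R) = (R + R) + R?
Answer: -1/19013027 ≈ -5.2596e-8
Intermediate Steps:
G(N, R) = 3*R (G(N, R) = 2*R + R = 3*R)
w(c) = 15 + 2*c**2 (w(c) = (c**2 + c*c) + 3*5 = (c**2 + c**2) + 15 = 2*c**2 + 15 = 15 + 2*c**2)
1/((-4707 + 121)*(-108 + 4254) + w(2)**2) = 1/((-4707 + 121)*(-108 + 4254) + (15 + 2*2**2)**2) = 1/(-4586*4146 + (15 + 2*4)**2) = 1/(-19013556 + (15 + 8)**2) = 1/(-19013556 + 23**2) = 1/(-19013556 + 529) = 1/(-19013027) = -1/19013027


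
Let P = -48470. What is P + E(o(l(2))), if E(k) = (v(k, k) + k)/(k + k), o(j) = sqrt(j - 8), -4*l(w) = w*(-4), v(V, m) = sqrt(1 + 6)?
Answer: -96939/2 - I*sqrt(42)/12 ≈ -48470.0 - 0.54006*I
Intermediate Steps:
v(V, m) = sqrt(7)
l(w) = w (l(w) = -w*(-4)/4 = -(-1)*w = w)
o(j) = sqrt(-8 + j)
E(k) = (k + sqrt(7))/(2*k) (E(k) = (sqrt(7) + k)/(k + k) = (k + sqrt(7))/((2*k)) = (k + sqrt(7))*(1/(2*k)) = (k + sqrt(7))/(2*k))
P + E(o(l(2))) = -48470 + (sqrt(-8 + 2) + sqrt(7))/(2*(sqrt(-8 + 2))) = -48470 + (sqrt(-6) + sqrt(7))/(2*(sqrt(-6))) = -48470 + (I*sqrt(6) + sqrt(7))/(2*((I*sqrt(6)))) = -48470 + (-I*sqrt(6)/6)*(sqrt(7) + I*sqrt(6))/2 = -48470 - I*sqrt(6)*(sqrt(7) + I*sqrt(6))/12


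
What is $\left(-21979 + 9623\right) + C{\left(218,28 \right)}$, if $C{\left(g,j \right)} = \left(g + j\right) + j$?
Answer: $-12082$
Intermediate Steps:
$C{\left(g,j \right)} = g + 2 j$
$\left(-21979 + 9623\right) + C{\left(218,28 \right)} = \left(-21979 + 9623\right) + \left(218 + 2 \cdot 28\right) = -12356 + \left(218 + 56\right) = -12356 + 274 = -12082$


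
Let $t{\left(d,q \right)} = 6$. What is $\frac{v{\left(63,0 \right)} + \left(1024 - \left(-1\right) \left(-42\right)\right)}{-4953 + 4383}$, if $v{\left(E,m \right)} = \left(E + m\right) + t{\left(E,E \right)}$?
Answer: $- \frac{1051}{570} \approx -1.8439$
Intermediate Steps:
$v{\left(E,m \right)} = 6 + E + m$ ($v{\left(E,m \right)} = \left(E + m\right) + 6 = 6 + E + m$)
$\frac{v{\left(63,0 \right)} + \left(1024 - \left(-1\right) \left(-42\right)\right)}{-4953 + 4383} = \frac{\left(6 + 63 + 0\right) + \left(1024 - \left(-1\right) \left(-42\right)\right)}{-4953 + 4383} = \frac{69 + \left(1024 - 42\right)}{-570} = \left(69 + \left(1024 - 42\right)\right) \left(- \frac{1}{570}\right) = \left(69 + 982\right) \left(- \frac{1}{570}\right) = 1051 \left(- \frac{1}{570}\right) = - \frac{1051}{570}$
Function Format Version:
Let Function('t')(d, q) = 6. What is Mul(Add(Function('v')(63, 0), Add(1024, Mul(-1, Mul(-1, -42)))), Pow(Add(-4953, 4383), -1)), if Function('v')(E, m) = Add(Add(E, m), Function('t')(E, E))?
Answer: Rational(-1051, 570) ≈ -1.8439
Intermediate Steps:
Function('v')(E, m) = Add(6, E, m) (Function('v')(E, m) = Add(Add(E, m), 6) = Add(6, E, m))
Mul(Add(Function('v')(63, 0), Add(1024, Mul(-1, Mul(-1, -42)))), Pow(Add(-4953, 4383), -1)) = Mul(Add(Add(6, 63, 0), Add(1024, Mul(-1, Mul(-1, -42)))), Pow(Add(-4953, 4383), -1)) = Mul(Add(69, Add(1024, Mul(-1, 42))), Pow(-570, -1)) = Mul(Add(69, Add(1024, -42)), Rational(-1, 570)) = Mul(Add(69, 982), Rational(-1, 570)) = Mul(1051, Rational(-1, 570)) = Rational(-1051, 570)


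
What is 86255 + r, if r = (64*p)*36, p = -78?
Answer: -93457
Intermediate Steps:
r = -179712 (r = (64*(-78))*36 = -4992*36 = -179712)
86255 + r = 86255 - 179712 = -93457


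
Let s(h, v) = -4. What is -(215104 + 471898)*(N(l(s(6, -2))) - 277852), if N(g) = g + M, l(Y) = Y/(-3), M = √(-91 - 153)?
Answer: 572651891104/3 - 1374004*I*√61 ≈ 1.9088e+11 - 1.0731e+7*I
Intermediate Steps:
M = 2*I*√61 (M = √(-244) = 2*I*√61 ≈ 15.62*I)
l(Y) = -Y/3 (l(Y) = Y*(-⅓) = -Y/3)
N(g) = g + 2*I*√61
-(215104 + 471898)*(N(l(s(6, -2))) - 277852) = -(215104 + 471898)*((-⅓*(-4) + 2*I*√61) - 277852) = -687002*((4/3 + 2*I*√61) - 277852) = -687002*(-833552/3 + 2*I*√61) = -(-572651891104/3 + 1374004*I*√61) = 572651891104/3 - 1374004*I*√61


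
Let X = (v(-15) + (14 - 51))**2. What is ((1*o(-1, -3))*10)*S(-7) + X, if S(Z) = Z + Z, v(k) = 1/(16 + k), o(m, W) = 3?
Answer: 876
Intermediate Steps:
S(Z) = 2*Z
X = 1296 (X = (1/(16 - 15) + (14 - 51))**2 = (1/1 - 37)**2 = (1 - 37)**2 = (-36)**2 = 1296)
((1*o(-1, -3))*10)*S(-7) + X = ((1*3)*10)*(2*(-7)) + 1296 = (3*10)*(-14) + 1296 = 30*(-14) + 1296 = -420 + 1296 = 876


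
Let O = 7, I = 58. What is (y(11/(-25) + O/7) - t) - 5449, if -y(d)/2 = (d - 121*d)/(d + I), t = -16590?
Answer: 679741/61 ≈ 11143.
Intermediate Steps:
y(d) = 240*d/(58 + d) (y(d) = -2*(d - 121*d)/(d + 58) = -2*(-120*d)/(58 + d) = -(-240)*d/(58 + d) = 240*d/(58 + d))
(y(11/(-25) + O/7) - t) - 5449 = (240*(11/(-25) + 7/7)/(58 + (11/(-25) + 7/7)) - 1*(-16590)) - 5449 = (240*(11*(-1/25) + 7*(⅐))/(58 + (11*(-1/25) + 7*(⅐))) + 16590) - 5449 = (240*(-11/25 + 1)/(58 + (-11/25 + 1)) + 16590) - 5449 = (240*(14/25)/(58 + 14/25) + 16590) - 5449 = (240*(14/25)/(1464/25) + 16590) - 5449 = (240*(14/25)*(25/1464) + 16590) - 5449 = (140/61 + 16590) - 5449 = 1012130/61 - 5449 = 679741/61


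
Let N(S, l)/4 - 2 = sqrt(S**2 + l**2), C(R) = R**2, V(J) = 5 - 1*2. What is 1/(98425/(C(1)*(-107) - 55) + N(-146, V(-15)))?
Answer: -15734898/479589841 - 524880*sqrt(853)/479589841 ≈ -0.064773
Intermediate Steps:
V(J) = 3 (V(J) = 5 - 2 = 3)
N(S, l) = 8 + 4*sqrt(S**2 + l**2)
1/(98425/(C(1)*(-107) - 55) + N(-146, V(-15))) = 1/(98425/(1**2*(-107) - 55) + (8 + 4*sqrt((-146)**2 + 3**2))) = 1/(98425/(1*(-107) - 55) + (8 + 4*sqrt(21316 + 9))) = 1/(98425/(-107 - 55) + (8 + 4*sqrt(21325))) = 1/(98425/(-162) + (8 + 4*(5*sqrt(853)))) = 1/(98425*(-1/162) + (8 + 20*sqrt(853))) = 1/(-98425/162 + (8 + 20*sqrt(853))) = 1/(-97129/162 + 20*sqrt(853))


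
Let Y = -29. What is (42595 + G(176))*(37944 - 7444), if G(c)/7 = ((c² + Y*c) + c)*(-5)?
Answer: -26507092500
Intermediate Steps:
G(c) = -35*c² + 980*c (G(c) = 7*(((c² - 29*c) + c)*(-5)) = 7*((c² - 28*c)*(-5)) = 7*(-5*c² + 140*c) = -35*c² + 980*c)
(42595 + G(176))*(37944 - 7444) = (42595 + 35*176*(28 - 1*176))*(37944 - 7444) = (42595 + 35*176*(28 - 176))*30500 = (42595 + 35*176*(-148))*30500 = (42595 - 911680)*30500 = -869085*30500 = -26507092500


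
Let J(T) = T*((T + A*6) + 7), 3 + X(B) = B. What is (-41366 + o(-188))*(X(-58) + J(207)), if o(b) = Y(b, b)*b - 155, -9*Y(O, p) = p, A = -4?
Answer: -16062316877/9 ≈ -1.7847e+9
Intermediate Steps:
Y(O, p) = -p/9
X(B) = -3 + B
o(b) = -155 - b**2/9 (o(b) = (-b/9)*b - 155 = -b**2/9 - 155 = -155 - b**2/9)
J(T) = T*(-17 + T) (J(T) = T*((T - 4*6) + 7) = T*((T - 24) + 7) = T*((-24 + T) + 7) = T*(-17 + T))
(-41366 + o(-188))*(X(-58) + J(207)) = (-41366 + (-155 - 1/9*(-188)**2))*((-3 - 58) + 207*(-17 + 207)) = (-41366 + (-155 - 1/9*35344))*(-61 + 207*190) = (-41366 + (-155 - 35344/9))*(-61 + 39330) = (-41366 - 36739/9)*39269 = -409033/9*39269 = -16062316877/9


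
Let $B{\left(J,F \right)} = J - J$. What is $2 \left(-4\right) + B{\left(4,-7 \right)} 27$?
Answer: $-8$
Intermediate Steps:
$B{\left(J,F \right)} = 0$
$2 \left(-4\right) + B{\left(4,-7 \right)} 27 = 2 \left(-4\right) + 0 \cdot 27 = -8 + 0 = -8$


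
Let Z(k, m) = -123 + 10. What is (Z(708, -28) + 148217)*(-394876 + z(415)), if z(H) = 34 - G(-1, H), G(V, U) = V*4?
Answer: -58477087152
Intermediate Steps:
G(V, U) = 4*V
Z(k, m) = -113
z(H) = 38 (z(H) = 34 - 4*(-1) = 34 - 1*(-4) = 34 + 4 = 38)
(Z(708, -28) + 148217)*(-394876 + z(415)) = (-113 + 148217)*(-394876 + 38) = 148104*(-394838) = -58477087152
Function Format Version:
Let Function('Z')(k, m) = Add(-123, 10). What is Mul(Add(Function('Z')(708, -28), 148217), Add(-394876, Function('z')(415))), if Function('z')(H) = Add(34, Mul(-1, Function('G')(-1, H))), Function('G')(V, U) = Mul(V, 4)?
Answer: -58477087152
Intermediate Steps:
Function('G')(V, U) = Mul(4, V)
Function('Z')(k, m) = -113
Function('z')(H) = 38 (Function('z')(H) = Add(34, Mul(-1, Mul(4, -1))) = Add(34, Mul(-1, -4)) = Add(34, 4) = 38)
Mul(Add(Function('Z')(708, -28), 148217), Add(-394876, Function('z')(415))) = Mul(Add(-113, 148217), Add(-394876, 38)) = Mul(148104, -394838) = -58477087152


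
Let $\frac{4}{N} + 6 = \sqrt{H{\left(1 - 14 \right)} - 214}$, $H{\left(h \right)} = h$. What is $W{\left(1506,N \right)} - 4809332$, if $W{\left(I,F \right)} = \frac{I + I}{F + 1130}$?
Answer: $- \frac{134569233318170}{27980873} + \frac{1004 i \sqrt{227}}{27980873} \approx -4.8093 \cdot 10^{6} + 0.00054061 i$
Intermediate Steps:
$N = \frac{4}{-6 + i \sqrt{227}}$ ($N = \frac{4}{-6 + \sqrt{\left(1 - 14\right) - 214}} = \frac{4}{-6 + \sqrt{-13 - 214}} = \frac{4}{-6 + \sqrt{-227}} = \frac{4}{-6 + i \sqrt{227}} \approx -0.091255 - 0.22915 i$)
$W{\left(I,F \right)} = \frac{2 I}{1130 + F}$
$W{\left(1506,N \right)} - 4809332 = 2 \cdot 1506 \frac{1}{1130 - \left(\frac{24}{263} + \frac{4 i \sqrt{227}}{263}\right)} - 4809332 = 2 \cdot 1506 \frac{1}{\frac{297166}{263} - \frac{4 i \sqrt{227}}{263}} - 4809332 = \frac{3012}{\frac{297166}{263} - \frac{4 i \sqrt{227}}{263}} - 4809332 = -4809332 + \frac{3012}{\frac{297166}{263} - \frac{4 i \sqrt{227}}{263}}$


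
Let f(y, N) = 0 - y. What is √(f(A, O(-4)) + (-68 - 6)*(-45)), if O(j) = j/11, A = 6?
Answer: 2*√831 ≈ 57.654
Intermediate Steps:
O(j) = j/11 (O(j) = j*(1/11) = j/11)
f(y, N) = -y
√(f(A, O(-4)) + (-68 - 6)*(-45)) = √(-1*6 + (-68 - 6)*(-45)) = √(-6 - 74*(-45)) = √(-6 + 3330) = √3324 = 2*√831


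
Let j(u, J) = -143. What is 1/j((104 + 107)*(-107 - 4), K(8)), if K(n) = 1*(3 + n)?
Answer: -1/143 ≈ -0.0069930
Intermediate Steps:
K(n) = 3 + n
1/j((104 + 107)*(-107 - 4), K(8)) = 1/(-143) = -1/143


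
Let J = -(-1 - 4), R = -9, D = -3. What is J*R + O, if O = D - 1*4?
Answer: -52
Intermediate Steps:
O = -7 (O = -3 - 1*4 = -3 - 4 = -7)
J = 5 (J = -1*(-5) = 5)
J*R + O = 5*(-9) - 7 = -45 - 7 = -52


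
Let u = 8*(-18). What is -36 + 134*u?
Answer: -19332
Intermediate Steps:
u = -144
-36 + 134*u = -36 + 134*(-144) = -36 - 19296 = -19332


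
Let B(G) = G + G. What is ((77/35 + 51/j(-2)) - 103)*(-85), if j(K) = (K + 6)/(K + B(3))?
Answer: 4233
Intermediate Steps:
B(G) = 2*G
j(K) = 1 (j(K) = (K + 6)/(K + 2*3) = (6 + K)/(K + 6) = (6 + K)/(6 + K) = 1)
((77/35 + 51/j(-2)) - 103)*(-85) = ((77/35 + 51/1) - 103)*(-85) = ((77*(1/35) + 51*1) - 103)*(-85) = ((11/5 + 51) - 103)*(-85) = (266/5 - 103)*(-85) = -249/5*(-85) = 4233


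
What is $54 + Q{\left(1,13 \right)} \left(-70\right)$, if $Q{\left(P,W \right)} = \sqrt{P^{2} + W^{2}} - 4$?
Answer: $334 - 70 \sqrt{170} \approx -578.69$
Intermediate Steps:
$Q{\left(P,W \right)} = -4 + \sqrt{P^{2} + W^{2}}$ ($Q{\left(P,W \right)} = \sqrt{P^{2} + W^{2}} - 4 = -4 + \sqrt{P^{2} + W^{2}}$)
$54 + Q{\left(1,13 \right)} \left(-70\right) = 54 + \left(-4 + \sqrt{1^{2} + 13^{2}}\right) \left(-70\right) = 54 + \left(-4 + \sqrt{1 + 169}\right) \left(-70\right) = 54 + \left(-4 + \sqrt{170}\right) \left(-70\right) = 54 + \left(280 - 70 \sqrt{170}\right) = 334 - 70 \sqrt{170}$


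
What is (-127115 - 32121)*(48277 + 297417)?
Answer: -55046929784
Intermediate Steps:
(-127115 - 32121)*(48277 + 297417) = -159236*345694 = -55046929784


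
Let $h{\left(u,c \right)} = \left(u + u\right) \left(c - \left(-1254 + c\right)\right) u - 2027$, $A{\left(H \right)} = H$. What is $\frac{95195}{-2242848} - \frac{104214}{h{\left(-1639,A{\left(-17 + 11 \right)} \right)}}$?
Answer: $- \frac{641590156809467}{15110719736724768} \approx -0.042459$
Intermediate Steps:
$h{\left(u,c \right)} = -2027 + 2508 u^{2}$ ($h{\left(u,c \right)} = 2 u 1254 u - 2027 = 2508 u u - 2027 = 2508 u^{2} - 2027 = -2027 + 2508 u^{2}$)
$\frac{95195}{-2242848} - \frac{104214}{h{\left(-1639,A{\left(-17 + 11 \right)} \right)}} = \frac{95195}{-2242848} - \frac{104214}{-2027 + 2508 \left(-1639\right)^{2}} = 95195 \left(- \frac{1}{2242848}\right) - \frac{104214}{-2027 + 2508 \cdot 2686321} = - \frac{95195}{2242848} - \frac{104214}{-2027 + 6737293068} = - \frac{95195}{2242848} - \frac{104214}{6737291041} = - \frac{641590156809467}{15110719736724768}$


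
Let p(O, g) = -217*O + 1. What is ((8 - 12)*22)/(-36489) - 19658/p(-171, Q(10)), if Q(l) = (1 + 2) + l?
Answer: -357017629/677016906 ≈ -0.52734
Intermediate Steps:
Q(l) = 3 + l
p(O, g) = 1 - 217*O
((8 - 12)*22)/(-36489) - 19658/p(-171, Q(10)) = ((8 - 12)*22)/(-36489) - 19658/(1 - 217*(-171)) = -4*22*(-1/36489) - 19658/(1 + 37107) = -88*(-1/36489) - 19658/37108 = 88/36489 - 19658*1/37108 = 88/36489 - 9829/18554 = -357017629/677016906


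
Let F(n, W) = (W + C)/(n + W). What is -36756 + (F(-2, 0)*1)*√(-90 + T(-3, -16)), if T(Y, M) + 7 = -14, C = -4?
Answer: -36756 + 2*I*√111 ≈ -36756.0 + 21.071*I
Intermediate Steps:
T(Y, M) = -21 (T(Y, M) = -7 - 14 = -21)
F(n, W) = (-4 + W)/(W + n) (F(n, W) = (W - 4)/(n + W) = (-4 + W)/(W + n))
-36756 + (F(-2, 0)*1)*√(-90 + T(-3, -16)) = -36756 + (((-4 + 0)/(0 - 2))*1)*√(-90 - 21) = -36756 + ((-4/(-2))*1)*√(-111) = -36756 + (-½*(-4)*1)*(I*√111) = -36756 + (2*1)*(I*√111) = -36756 + 2*(I*√111) = -36756 + 2*I*√111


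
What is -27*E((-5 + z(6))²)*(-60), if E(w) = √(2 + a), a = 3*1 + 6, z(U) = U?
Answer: 1620*√11 ≈ 5372.9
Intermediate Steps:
a = 9 (a = 3 + 6 = 9)
E(w) = √11 (E(w) = √(2 + 9) = √11)
-27*E((-5 + z(6))²)*(-60) = -27*√11*(-60) = 1620*√11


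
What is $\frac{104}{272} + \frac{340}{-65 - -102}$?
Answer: $\frac{12041}{1258} \approx 9.5715$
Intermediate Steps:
$\frac{104}{272} + \frac{340}{-65 - -102} = 104 \cdot \frac{1}{272} + \frac{340}{-65 + 102} = \frac{13}{34} + \frac{340}{37} = \frac{12041}{1258}$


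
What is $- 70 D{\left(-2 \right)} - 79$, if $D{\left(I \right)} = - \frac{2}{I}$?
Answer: $-149$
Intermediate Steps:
$- 70 D{\left(-2 \right)} - 79 = - 70 \left(- \frac{2}{-2}\right) - 79 = - 70 \left(\left(-2\right) \left(- \frac{1}{2}\right)\right) - 79 = \left(-70\right) 1 - 79 = -70 - 79 = -149$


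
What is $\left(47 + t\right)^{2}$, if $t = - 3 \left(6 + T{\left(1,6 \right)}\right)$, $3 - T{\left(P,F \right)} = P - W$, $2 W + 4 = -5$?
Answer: $\frac{5329}{4} \approx 1332.3$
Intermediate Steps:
$W = - \frac{9}{2}$ ($W = -2 + \frac{1}{2} \left(-5\right) = -2 - \frac{5}{2} = - \frac{9}{2} \approx -4.5$)
$T{\left(P,F \right)} = - \frac{3}{2} - P$ ($T{\left(P,F \right)} = 3 - \left(P - - \frac{9}{2}\right) = 3 - \left(P + \frac{9}{2}\right) = 3 - \left(\frac{9}{2} + P\right) = - \frac{3}{2} - P$)
$t = - \frac{21}{2}$ ($t = - 3 \left(6 - \frac{5}{2}\right) = \left(-3\right) \frac{7}{2} = - \frac{21}{2} \approx -10.5$)
$\left(47 + t\right)^{2} = \left(47 - \frac{21}{2}\right)^{2} = \left(\frac{73}{2}\right)^{2} = \frac{5329}{4}$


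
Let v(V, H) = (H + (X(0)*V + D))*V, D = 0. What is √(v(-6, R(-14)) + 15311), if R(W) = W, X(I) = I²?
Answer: √15395 ≈ 124.08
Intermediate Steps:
v(V, H) = H*V (v(V, H) = (H + (0²*V + 0))*V = (H + (0*V + 0))*V = (H + (0 + 0))*V = (H + 0)*V = H*V)
√(v(-6, R(-14)) + 15311) = √(-14*(-6) + 15311) = √(84 + 15311) = √15395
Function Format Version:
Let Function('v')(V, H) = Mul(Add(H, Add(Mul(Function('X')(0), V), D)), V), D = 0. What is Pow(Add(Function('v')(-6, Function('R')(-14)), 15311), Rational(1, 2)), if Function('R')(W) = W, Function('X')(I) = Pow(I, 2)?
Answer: Pow(15395, Rational(1, 2)) ≈ 124.08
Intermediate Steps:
Function('v')(V, H) = Mul(H, V) (Function('v')(V, H) = Mul(Add(H, Add(Mul(Pow(0, 2), V), 0)), V) = Mul(Add(H, Add(Mul(0, V), 0)), V) = Mul(Add(H, Add(0, 0)), V) = Mul(Add(H, 0), V) = Mul(H, V))
Pow(Add(Function('v')(-6, Function('R')(-14)), 15311), Rational(1, 2)) = Pow(Add(Mul(-14, -6), 15311), Rational(1, 2)) = Pow(Add(84, 15311), Rational(1, 2)) = Pow(15395, Rational(1, 2))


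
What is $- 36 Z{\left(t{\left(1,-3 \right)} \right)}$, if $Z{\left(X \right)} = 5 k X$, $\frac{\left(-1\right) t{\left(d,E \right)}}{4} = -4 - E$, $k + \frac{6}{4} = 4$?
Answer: $-1800$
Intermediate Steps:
$k = \frac{5}{2}$ ($k = - \frac{3}{2} + 4 = \frac{5}{2} \approx 2.5$)
$t{\left(d,E \right)} = 16 + 4 E$ ($t{\left(d,E \right)} = - 4 \left(-4 - E\right) = 16 + 4 E$)
$Z{\left(X \right)} = \frac{25 X}{2}$ ($Z{\left(X \right)} = 5 \cdot \frac{5}{2} X = \frac{25 X}{2}$)
$- 36 Z{\left(t{\left(1,-3 \right)} \right)} = - 36 \frac{25 \left(16 + 4 \left(-3\right)\right)}{2} = - 36 \frac{25 \left(16 - 12\right)}{2} = - 36 \cdot \frac{25}{2} \cdot 4 = \left(-36\right) 50 = -1800$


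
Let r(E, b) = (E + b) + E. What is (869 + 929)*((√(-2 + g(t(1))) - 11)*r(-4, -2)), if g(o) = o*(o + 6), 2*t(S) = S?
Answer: 197780 - 8990*√5 ≈ 1.7768e+5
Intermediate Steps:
t(S) = S/2
g(o) = o*(6 + o)
r(E, b) = b + 2*E
(869 + 929)*((√(-2 + g(t(1))) - 11)*r(-4, -2)) = (869 + 929)*((√(-2 + ((½)*1)*(6 + (½)*1)) - 11)*(-2 + 2*(-4))) = 1798*((√(-2 + (6 + ½)/2) - 11)*(-2 - 8)) = 1798*((√(-2 + (½)*(13/2)) - 11)*(-10)) = 1798*((√(-2 + 13/4) - 11)*(-10)) = 1798*((√(5/4) - 11)*(-10)) = 1798*((√5/2 - 11)*(-10)) = 1798*((-11 + √5/2)*(-10)) = 1798*(110 - 5*√5) = 197780 - 8990*√5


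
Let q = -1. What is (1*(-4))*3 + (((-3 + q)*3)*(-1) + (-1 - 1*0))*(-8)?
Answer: -100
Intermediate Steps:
(1*(-4))*3 + (((-3 + q)*3)*(-1) + (-1 - 1*0))*(-8) = (1*(-4))*3 + (((-3 - 1)*3)*(-1) + (-1 - 1*0))*(-8) = -4*3 + (-4*3*(-1) + (-1 + 0))*(-8) = -12 + (-12*(-1) - 1)*(-8) = -12 + (12 - 1)*(-8) = -12 + 11*(-8) = -12 - 88 = -100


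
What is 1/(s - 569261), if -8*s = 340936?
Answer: -1/611878 ≈ -1.6343e-6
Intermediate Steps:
s = -42617 (s = -1/8*340936 = -42617)
1/(s - 569261) = 1/(-42617 - 569261) = 1/(-611878) = -1/611878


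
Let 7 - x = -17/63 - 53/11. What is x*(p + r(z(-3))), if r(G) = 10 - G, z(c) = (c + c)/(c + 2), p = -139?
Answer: -125655/77 ≈ -1631.9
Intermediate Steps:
x = 8377/693 (x = 7 - (-17/63 - 53/11) = 7 - 1*(-3526/693) = 7 + 3526/693 = 8377/693 ≈ 12.088)
z(c) = 2*c/(2 + c) (z(c) = (2*c)/(2 + c) = 2*c/(2 + c))
x*(p + r(z(-3))) = 8377*(-139 + (10 - 2*(-3)/(2 - 3)))/693 = 8377*(-139 + (10 - 2*(-3)/(-1)))/693 = 8377*(-139 + (10 - 2*(-3)*(-1)))/693 = 8377*(-139 + (10 - 1*6))/693 = 8377*(-139 + (10 - 6))/693 = 8377*(-139 + 4)/693 = (8377/693)*(-135) = -125655/77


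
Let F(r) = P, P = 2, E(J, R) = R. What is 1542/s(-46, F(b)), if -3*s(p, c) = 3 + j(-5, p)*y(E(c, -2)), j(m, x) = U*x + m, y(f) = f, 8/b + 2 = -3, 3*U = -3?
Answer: 4626/79 ≈ 58.557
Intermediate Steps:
U = -1 (U = (⅓)*(-3) = -1)
b = -8/5 (b = 8/(-2 - 3) = 8/(-5) = 8*(-⅕) = -8/5 ≈ -1.6000)
F(r) = 2
j(m, x) = m - x (j(m, x) = -x + m = m - x)
s(p, c) = -13/3 - 2*p/3 (s(p, c) = -(3 + (-5 - p)*(-2))/3 = -(3 + (10 + 2*p))/3 = -(13 + 2*p)/3 = -13/3 - 2*p/3)
1542/s(-46, F(b)) = 1542/(-13/3 - ⅔*(-46)) = 1542/(-13/3 + 92/3) = 1542/(79/3) = 1542*(3/79) = 4626/79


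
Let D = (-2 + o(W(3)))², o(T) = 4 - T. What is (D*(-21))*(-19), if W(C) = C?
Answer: 399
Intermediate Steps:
D = 1 (D = (-2 + (4 - 1*3))² = (-2 + (4 - 3))² = (-2 + 1)² = (-1)² = 1)
(D*(-21))*(-19) = (1*(-21))*(-19) = -21*(-19) = 399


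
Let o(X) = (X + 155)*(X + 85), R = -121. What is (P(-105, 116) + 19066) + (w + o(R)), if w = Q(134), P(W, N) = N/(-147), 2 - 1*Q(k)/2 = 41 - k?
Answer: 2650588/147 ≈ 18031.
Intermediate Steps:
Q(k) = -78 + 2*k (Q(k) = 4 - 2*(41 - k) = 4 + (-82 + 2*k) = -78 + 2*k)
P(W, N) = -N/147 (P(W, N) = N*(-1/147) = -N/147)
o(X) = (85 + X)*(155 + X) (o(X) = (155 + X)*(85 + X) = (85 + X)*(155 + X))
w = 190 (w = -78 + 2*134 = -78 + 268 = 190)
(P(-105, 116) + 19066) + (w + o(R)) = (-1/147*116 + 19066) + (190 + (13175 + (-121)² + 240*(-121))) = (-116/147 + 19066) + (190 + (13175 + 14641 - 29040)) = 2802586/147 + (190 - 1224) = 2802586/147 - 1034 = 2650588/147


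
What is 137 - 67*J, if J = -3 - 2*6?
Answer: 1142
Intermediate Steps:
J = -15 (J = -3 - 12 = -15)
137 - 67*J = 137 - 67*(-15) = 137 + 1005 = 1142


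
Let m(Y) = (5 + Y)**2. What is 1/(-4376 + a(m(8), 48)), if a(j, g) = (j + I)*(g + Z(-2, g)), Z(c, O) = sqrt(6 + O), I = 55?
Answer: 797/4742984 - 21*sqrt(6)/1185746 ≈ 0.00012466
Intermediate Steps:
a(j, g) = (55 + j)*(g + sqrt(6 + g)) (a(j, g) = (j + 55)*(g + sqrt(6 + g)) = (55 + j)*(g + sqrt(6 + g)))
1/(-4376 + a(m(8), 48)) = 1/(-4376 + (55*48 + 55*sqrt(6 + 48) + 48*(5 + 8)**2 + (5 + 8)**2*sqrt(6 + 48))) = 1/(-4376 + (2640 + 55*sqrt(54) + 48*13**2 + 13**2*sqrt(54))) = 1/(-4376 + (2640 + 55*(3*sqrt(6)) + 48*169 + 169*(3*sqrt(6)))) = 1/(-4376 + (2640 + 165*sqrt(6) + 8112 + 507*sqrt(6))) = 1/(-4376 + (10752 + 672*sqrt(6))) = 1/(6376 + 672*sqrt(6))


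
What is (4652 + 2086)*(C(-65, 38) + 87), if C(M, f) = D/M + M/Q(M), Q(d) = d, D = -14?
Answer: 38635692/65 ≈ 5.9440e+5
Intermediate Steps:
C(M, f) = 1 - 14/M (C(M, f) = -14/M + M/M = -14/M + 1 = 1 - 14/M)
(4652 + 2086)*(C(-65, 38) + 87) = (4652 + 2086)*((-14 - 65)/(-65) + 87) = 6738*(-1/65*(-79) + 87) = 6738*(79/65 + 87) = 6738*(5734/65) = 38635692/65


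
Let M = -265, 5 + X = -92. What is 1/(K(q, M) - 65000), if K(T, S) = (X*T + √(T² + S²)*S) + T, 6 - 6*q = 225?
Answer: 245984/4973399461 - 530*√286229/4973399461 ≈ -7.5538e-6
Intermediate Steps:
X = -97 (X = -5 - 92 = -97)
q = -73/2 (q = 1 - ⅙*225 = 1 - 75/2 = -73/2 ≈ -36.500)
K(T, S) = -96*T + S*√(S² + T²) (K(T, S) = (-97*T + √(T² + S²)*S) + T = (-97*T + √(S² + T²)*S) + T = (-97*T + S*√(S² + T²)) + T = -96*T + S*√(S² + T²))
1/(K(q, M) - 65000) = 1/((-96*(-73/2) - 265*√((-265)² + (-73/2)²)) - 65000) = 1/((3504 - 265*√(70225 + 5329/4)) - 65000) = 1/((3504 - 265*√286229/2) - 65000) = 1/(-61496 - 265*√286229/2)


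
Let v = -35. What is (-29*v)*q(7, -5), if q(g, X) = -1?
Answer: -1015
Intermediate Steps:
(-29*v)*q(7, -5) = -29*(-35)*(-1) = 1015*(-1) = -1015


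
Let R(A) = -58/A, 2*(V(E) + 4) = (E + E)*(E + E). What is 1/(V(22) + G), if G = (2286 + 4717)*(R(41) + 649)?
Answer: 41/185976177 ≈ 2.2046e-7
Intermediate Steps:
V(E) = -4 + 2*E² (V(E) = -4 + ((E + E)*(E + E))/2 = -4 + ((2*E)*(2*E))/2 = -4 + (4*E²)/2 = -4 + 2*E²)
G = 185936653/41 (G = (2286 + 4717)*(-58/41 + 649) = 7003*(-58*1/41 + 649) = 7003*(-58/41 + 649) = 7003*(26551/41) = 185936653/41 ≈ 4.5350e+6)
1/(V(22) + G) = 1/((-4 + 2*22²) + 185936653/41) = 1/((-4 + 2*484) + 185936653/41) = 1/((-4 + 968) + 185936653/41) = 1/(964 + 185936653/41) = 1/(185976177/41) = 41/185976177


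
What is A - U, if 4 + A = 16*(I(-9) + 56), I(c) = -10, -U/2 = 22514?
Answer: 45760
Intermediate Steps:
U = -45028 (U = -2*22514 = -45028)
A = 732 (A = -4 + 16*(-10 + 56) = -4 + 16*46 = -4 + 736 = 732)
A - U = 732 - 1*(-45028) = 732 + 45028 = 45760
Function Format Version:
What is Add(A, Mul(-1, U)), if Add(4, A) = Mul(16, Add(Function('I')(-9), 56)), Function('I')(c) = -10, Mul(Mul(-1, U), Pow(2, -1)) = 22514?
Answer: 45760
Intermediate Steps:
U = -45028 (U = Mul(-2, 22514) = -45028)
A = 732 (A = Add(-4, Mul(16, Add(-10, 56))) = Add(-4, Mul(16, 46)) = Add(-4, 736) = 732)
Add(A, Mul(-1, U)) = Add(732, Mul(-1, -45028)) = Add(732, 45028) = 45760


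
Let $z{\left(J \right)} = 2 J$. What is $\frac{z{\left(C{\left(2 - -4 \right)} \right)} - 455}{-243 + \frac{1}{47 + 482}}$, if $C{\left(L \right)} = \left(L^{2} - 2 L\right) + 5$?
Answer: $\frac{210013}{128546} \approx 1.6338$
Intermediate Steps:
$C{\left(L \right)} = 5 + L^{2} - 2 L$
$\frac{z{\left(C{\left(2 - -4 \right)} \right)} - 455}{-243 + \frac{1}{47 + 482}} = \frac{2 \left(5 + \left(2 - -4\right)^{2} - 2 \left(2 - -4\right)\right) - 455}{-243 + \frac{1}{47 + 482}} = \frac{2 \left(5 + \left(2 + 4\right)^{2} - 2 \left(2 + 4\right)\right) - 455}{-243 + \frac{1}{529}} = \frac{2 \left(5 + 6^{2} - 12\right) - 455}{-243 + \frac{1}{529}} = \frac{2 \left(5 + 36 - 12\right) - 455}{- \frac{128546}{529}} = \left(2 \cdot 29 - 455\right) \left(- \frac{529}{128546}\right) = \left(58 - 455\right) \left(- \frac{529}{128546}\right) = \left(-397\right) \left(- \frac{529}{128546}\right) = \frac{210013}{128546}$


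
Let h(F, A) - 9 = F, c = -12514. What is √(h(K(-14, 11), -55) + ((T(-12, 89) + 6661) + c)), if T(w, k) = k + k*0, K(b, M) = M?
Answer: 4*I*√359 ≈ 75.789*I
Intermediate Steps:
T(w, k) = k (T(w, k) = k + 0 = k)
h(F, A) = 9 + F
√(h(K(-14, 11), -55) + ((T(-12, 89) + 6661) + c)) = √((9 + 11) + ((89 + 6661) - 12514)) = √(20 + (6750 - 12514)) = √(20 - 5764) = √(-5744) = 4*I*√359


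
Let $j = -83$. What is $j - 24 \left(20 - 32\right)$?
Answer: $205$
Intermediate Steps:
$j - 24 \left(20 - 32\right) = -83 - 24 \left(20 - 32\right) = -83 - 24 \left(-12\right) = -83 - -288 = -83 + 288 = 205$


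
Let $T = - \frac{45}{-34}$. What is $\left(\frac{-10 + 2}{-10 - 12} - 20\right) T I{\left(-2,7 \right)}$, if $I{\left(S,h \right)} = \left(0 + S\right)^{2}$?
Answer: $- \frac{19440}{187} \approx -103.96$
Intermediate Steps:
$I{\left(S,h \right)} = S^{2}$
$T = \frac{45}{34}$ ($T = \left(-45\right) \left(- \frac{1}{34}\right) = \frac{45}{34} \approx 1.3235$)
$\left(\frac{-10 + 2}{-10 - 12} - 20\right) T I{\left(-2,7 \right)} = \left(\frac{-10 + 2}{-10 - 12} - 20\right) \frac{45}{34} \left(-2\right)^{2} = \left(- \frac{8}{-22} - 20\right) \frac{45}{34} \cdot 4 = \left(\left(-8\right) \left(- \frac{1}{22}\right) - 20\right) \frac{45}{34} \cdot 4 = \left(\frac{4}{11} - 20\right) \frac{45}{34} \cdot 4 = \left(- \frac{216}{11}\right) \frac{45}{34} \cdot 4 = \left(- \frac{4860}{187}\right) 4 = - \frac{19440}{187}$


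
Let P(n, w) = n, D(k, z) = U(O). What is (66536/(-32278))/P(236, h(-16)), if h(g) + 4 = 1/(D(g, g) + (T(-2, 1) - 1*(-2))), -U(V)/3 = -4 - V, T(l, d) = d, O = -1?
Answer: -8317/952201 ≈ -0.0087345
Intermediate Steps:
U(V) = 12 + 3*V (U(V) = -3*(-4 - V) = 12 + 3*V)
D(k, z) = 9 (D(k, z) = 12 + 3*(-1) = 12 - 3 = 9)
h(g) = -47/12 (h(g) = -4 + 1/(9 + (1 - 1*(-2))) = -4 + 1/(9 + (1 + 2)) = -4 + 1/(9 + 3) = -4 + 1/12 = -47/12)
(66536/(-32278))/P(236, h(-16)) = (66536/(-32278))/236 = (66536*(-1/32278))*(1/236) = -33268/16139*1/236 = -8317/952201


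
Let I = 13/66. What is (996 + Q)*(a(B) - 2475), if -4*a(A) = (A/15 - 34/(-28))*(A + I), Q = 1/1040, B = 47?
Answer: -376825489867/149760 ≈ -2.5162e+6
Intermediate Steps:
Q = 1/1040 ≈ 0.00096154
I = 13/66 (I = 13*(1/66) = 13/66 ≈ 0.19697)
a(A) = -(13/66 + A)*(17/14 + A/15)/4 (a(A) = -(A/15 - 34/(-28))*(A + 13/66)/4 = -(A*(1/15) - 34*(-1/28))*(13/66 + A)/4 = -(A/15 + 17/14)*(13/66 + A)/4 = -(17/14 + A/15)*(13/66 + A)/4 = -(13/66 + A)*(17/14 + A/15)/4)
(996 + Q)*(a(B) - 2475) = (996 + 1/1040)*((-221/3696 - 4253/13860*47 - 1/60*47²) - 2475) = 1035841*((-221/3696 - 199891/13860 - 1/60*2209) - 2475)/1040 = 1035841*((-221/3696 - 199891/13860 - 2209/60) - 2475)/1040 = 1035841*(-7387/144 - 2475)/1040 = (1035841/1040)*(-363787/144) = -376825489867/149760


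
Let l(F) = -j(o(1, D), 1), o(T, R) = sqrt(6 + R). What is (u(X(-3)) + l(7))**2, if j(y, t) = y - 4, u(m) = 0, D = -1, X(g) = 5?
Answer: (4 - sqrt(5))**2 ≈ 3.1115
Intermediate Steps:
j(y, t) = -4 + y
l(F) = 4 - sqrt(5) (l(F) = -(-4 + sqrt(6 - 1)) = -(-4 + sqrt(5)) = 4 - sqrt(5))
(u(X(-3)) + l(7))**2 = (0 + (4 - sqrt(5)))**2 = (4 - sqrt(5))**2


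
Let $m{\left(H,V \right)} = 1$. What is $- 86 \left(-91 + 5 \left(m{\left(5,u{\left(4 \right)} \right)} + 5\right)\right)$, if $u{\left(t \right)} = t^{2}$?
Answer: $5246$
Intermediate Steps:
$- 86 \left(-91 + 5 \left(m{\left(5,u{\left(4 \right)} \right)} + 5\right)\right) = - 86 \left(-91 + 5 \left(1 + 5\right)\right) = - 86 \left(-91 + 5 \cdot 6\right) = - 86 \left(-91 + 30\right) = \left(-86\right) \left(-61\right) = 5246$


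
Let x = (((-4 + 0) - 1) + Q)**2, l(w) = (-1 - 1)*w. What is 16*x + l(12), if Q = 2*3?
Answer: -8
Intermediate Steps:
Q = 6
l(w) = -2*w
x = 1 (x = (((-4 + 0) - 1) + 6)**2 = ((-4 - 1) + 6)**2 = (-5 + 6)**2 = 1**2 = 1)
16*x + l(12) = 16*1 - 2*12 = 16 - 24 = -8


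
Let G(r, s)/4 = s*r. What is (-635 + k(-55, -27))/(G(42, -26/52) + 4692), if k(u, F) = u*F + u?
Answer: 265/1536 ≈ 0.17253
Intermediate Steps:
k(u, F) = u + F*u (k(u, F) = F*u + u = u + F*u)
G(r, s) = 4*r*s (G(r, s) = 4*(s*r) = 4*(r*s) = 4*r*s)
(-635 + k(-55, -27))/(G(42, -26/52) + 4692) = (-635 - 55*(1 - 27))/(4*42*(-26/52) + 4692) = (-635 - 55*(-26))/(4*42*(-26*1/52) + 4692) = (-635 + 1430)/(4*42*(-½) + 4692) = 795/(-84 + 4692) = 795/4608 = 795*(1/4608) = 265/1536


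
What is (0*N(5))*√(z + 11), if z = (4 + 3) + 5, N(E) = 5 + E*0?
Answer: 0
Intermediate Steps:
N(E) = 5 (N(E) = 5 + 0 = 5)
z = 12 (z = 7 + 5 = 12)
(0*N(5))*√(z + 11) = (0*5)*√(12 + 11) = 0*√23 = 0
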